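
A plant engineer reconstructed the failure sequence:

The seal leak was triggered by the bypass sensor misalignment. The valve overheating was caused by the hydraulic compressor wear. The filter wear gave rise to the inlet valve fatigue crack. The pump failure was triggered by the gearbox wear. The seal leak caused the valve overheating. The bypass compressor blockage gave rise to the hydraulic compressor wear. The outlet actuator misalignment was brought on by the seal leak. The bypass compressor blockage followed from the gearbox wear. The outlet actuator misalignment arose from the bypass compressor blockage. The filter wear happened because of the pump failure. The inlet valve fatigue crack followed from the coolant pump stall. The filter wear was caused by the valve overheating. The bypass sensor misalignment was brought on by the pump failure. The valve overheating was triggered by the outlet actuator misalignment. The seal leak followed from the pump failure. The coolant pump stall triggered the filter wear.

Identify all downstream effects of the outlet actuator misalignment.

the filter wear, the inlet valve fatigue crack, the valve overheating

Direct effects: the valve overheating.
2 steps out: the filter wear.
3 steps out: the inlet valve fatigue crack.
Not reachable from it: the gearbox wear, the pump failure, the bypass compressor blockage, the bypass sensor misalignment, the seal leak, the hydraulic compressor wear, the coolant pump stall.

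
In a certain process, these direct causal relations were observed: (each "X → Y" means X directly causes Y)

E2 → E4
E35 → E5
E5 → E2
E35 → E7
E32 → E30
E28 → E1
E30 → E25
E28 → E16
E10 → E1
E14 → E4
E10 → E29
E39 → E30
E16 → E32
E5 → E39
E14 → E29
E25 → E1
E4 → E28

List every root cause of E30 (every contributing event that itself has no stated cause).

E14, E35

Tracing upstream from E30: E30 ← E39 ← E5 ← E35.
A separate upstream branch: E30 ← E32 ← E16 ← E28 ← E4 ← E14.
Each of those chain origins has no stated cause.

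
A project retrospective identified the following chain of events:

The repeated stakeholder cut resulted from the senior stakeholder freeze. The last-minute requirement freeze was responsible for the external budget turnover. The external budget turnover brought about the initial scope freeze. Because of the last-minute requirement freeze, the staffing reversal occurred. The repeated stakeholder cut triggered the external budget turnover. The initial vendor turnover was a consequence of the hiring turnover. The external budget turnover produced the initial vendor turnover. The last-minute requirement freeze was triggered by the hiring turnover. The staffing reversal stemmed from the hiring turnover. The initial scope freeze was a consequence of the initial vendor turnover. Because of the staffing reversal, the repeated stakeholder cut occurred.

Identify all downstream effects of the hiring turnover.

Direct effects: the last-minute requirement freeze, the staffing reversal, the initial vendor turnover.
2 steps out: the repeated stakeholder cut, the external budget turnover, the initial scope freeze.
Not reachable from it: the senior stakeholder freeze.

the external budget turnover, the initial scope freeze, the initial vendor turnover, the last-minute requirement freeze, the repeated stakeholder cut, the staffing reversal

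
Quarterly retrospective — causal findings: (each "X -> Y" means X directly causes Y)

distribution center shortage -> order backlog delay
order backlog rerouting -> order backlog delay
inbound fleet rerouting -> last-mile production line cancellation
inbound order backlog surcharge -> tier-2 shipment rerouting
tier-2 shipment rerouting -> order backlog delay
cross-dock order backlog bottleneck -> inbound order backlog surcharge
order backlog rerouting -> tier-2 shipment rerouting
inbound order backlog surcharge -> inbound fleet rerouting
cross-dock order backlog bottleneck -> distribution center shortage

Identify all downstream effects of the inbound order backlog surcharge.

Direct effects: the inbound fleet rerouting, the tier-2 shipment rerouting.
2 steps out: the last-mile production line cancellation, the order backlog delay.
Not reachable from it: the cross-dock order backlog bottleneck, the distribution center shortage, the order backlog rerouting.

the inbound fleet rerouting, the last-mile production line cancellation, the order backlog delay, the tier-2 shipment rerouting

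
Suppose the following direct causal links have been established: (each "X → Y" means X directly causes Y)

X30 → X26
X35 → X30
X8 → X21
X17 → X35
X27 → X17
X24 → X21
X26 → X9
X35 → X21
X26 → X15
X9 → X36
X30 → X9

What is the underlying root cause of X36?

Tracing upstream from X36: X36 ← X9 ← X30 ← X35 ← X17 ← X27.
X27 has no stated cause, so it is the root.

X27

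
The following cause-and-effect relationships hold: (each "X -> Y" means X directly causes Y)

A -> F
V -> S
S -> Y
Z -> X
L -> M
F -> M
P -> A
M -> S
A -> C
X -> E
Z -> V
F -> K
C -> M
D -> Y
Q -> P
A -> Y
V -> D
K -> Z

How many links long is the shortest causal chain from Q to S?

Shortest chain: Q → P → A → F → M → S.

5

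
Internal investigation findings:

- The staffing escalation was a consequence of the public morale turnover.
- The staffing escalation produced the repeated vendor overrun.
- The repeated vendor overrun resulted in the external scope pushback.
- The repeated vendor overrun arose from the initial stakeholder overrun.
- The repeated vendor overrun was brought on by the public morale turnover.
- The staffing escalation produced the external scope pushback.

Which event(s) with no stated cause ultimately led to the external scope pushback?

Tracing upstream from the external scope pushback: the external scope pushback ← the repeated vendor overrun ← the initial stakeholder overrun.
A separate upstream branch: the external scope pushback ← the staffing escalation ← the public morale turnover.
Each of those chain origins has no stated cause.

the initial stakeholder overrun, the public morale turnover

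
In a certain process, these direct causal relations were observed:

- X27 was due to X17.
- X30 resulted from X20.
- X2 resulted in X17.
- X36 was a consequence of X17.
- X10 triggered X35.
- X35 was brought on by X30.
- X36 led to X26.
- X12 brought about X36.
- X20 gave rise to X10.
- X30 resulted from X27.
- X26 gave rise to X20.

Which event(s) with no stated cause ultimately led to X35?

X12, X2

Tracing upstream from X35: X35 ← X30 ← X27 ← X17 ← X2.
A separate upstream branch: X35 ← X10 ← X20 ← X26 ← X36 ← X12.
Each of those chain origins has no stated cause.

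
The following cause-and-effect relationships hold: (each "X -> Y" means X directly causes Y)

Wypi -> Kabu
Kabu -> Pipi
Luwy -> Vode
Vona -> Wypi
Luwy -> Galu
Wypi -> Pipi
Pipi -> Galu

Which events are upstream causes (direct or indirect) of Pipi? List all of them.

Kabu, Vona, Wypi

Immediate causes of Pipi: Wypi, Kabu.
Further upstream: Vona.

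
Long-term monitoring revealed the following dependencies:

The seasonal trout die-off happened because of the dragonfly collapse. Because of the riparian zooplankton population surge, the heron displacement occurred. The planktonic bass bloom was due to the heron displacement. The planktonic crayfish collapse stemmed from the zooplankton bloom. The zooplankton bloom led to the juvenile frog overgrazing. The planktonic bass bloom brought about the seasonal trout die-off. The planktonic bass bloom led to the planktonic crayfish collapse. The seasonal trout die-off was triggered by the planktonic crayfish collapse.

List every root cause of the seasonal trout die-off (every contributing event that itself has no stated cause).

the dragonfly collapse, the riparian zooplankton population surge, the zooplankton bloom

Tracing upstream from the seasonal trout die-off: the seasonal trout die-off ← the planktonic bass bloom ← the heron displacement ← the riparian zooplankton population surge.
A separate upstream branch: the seasonal trout die-off ← the planktonic crayfish collapse ← the zooplankton bloom.
A separate upstream branch: the seasonal trout die-off ← the dragonfly collapse.
Each of those chain origins has no stated cause.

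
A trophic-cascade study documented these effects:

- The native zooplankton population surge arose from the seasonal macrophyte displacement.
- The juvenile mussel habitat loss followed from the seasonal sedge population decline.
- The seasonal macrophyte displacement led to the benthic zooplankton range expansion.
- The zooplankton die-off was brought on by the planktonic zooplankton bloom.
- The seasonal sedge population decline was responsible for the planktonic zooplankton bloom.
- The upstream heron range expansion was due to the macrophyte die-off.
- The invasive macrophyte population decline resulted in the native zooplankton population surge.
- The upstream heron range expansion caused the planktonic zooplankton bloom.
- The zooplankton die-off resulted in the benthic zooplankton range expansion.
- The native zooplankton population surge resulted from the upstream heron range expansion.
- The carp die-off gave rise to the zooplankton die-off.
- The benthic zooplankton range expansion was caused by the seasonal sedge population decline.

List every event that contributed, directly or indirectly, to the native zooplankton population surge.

the invasive macrophyte population decline, the macrophyte die-off, the seasonal macrophyte displacement, the upstream heron range expansion

Immediate causes of the native zooplankton population surge: the upstream heron range expansion, the seasonal macrophyte displacement, the invasive macrophyte population decline.
Further upstream: the macrophyte die-off.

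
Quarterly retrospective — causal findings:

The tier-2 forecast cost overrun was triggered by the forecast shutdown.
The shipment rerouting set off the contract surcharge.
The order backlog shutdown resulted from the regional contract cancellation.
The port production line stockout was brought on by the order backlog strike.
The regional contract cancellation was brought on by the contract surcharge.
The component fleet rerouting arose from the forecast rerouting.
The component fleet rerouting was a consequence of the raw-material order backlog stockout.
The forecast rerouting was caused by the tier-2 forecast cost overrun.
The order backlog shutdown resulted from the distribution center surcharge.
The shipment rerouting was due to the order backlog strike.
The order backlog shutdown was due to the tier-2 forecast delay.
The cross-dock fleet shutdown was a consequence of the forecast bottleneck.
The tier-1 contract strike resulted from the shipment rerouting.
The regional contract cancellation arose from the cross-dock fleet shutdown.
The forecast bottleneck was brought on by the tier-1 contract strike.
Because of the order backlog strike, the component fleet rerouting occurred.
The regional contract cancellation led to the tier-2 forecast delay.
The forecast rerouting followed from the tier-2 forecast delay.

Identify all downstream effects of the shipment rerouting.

Direct effects: the tier-1 contract strike, the contract surcharge.
2 steps out: the forecast bottleneck, the regional contract cancellation.
3 steps out: the cross-dock fleet shutdown, the tier-2 forecast delay, the order backlog shutdown.
4 steps out: the forecast rerouting.
5 steps out: the component fleet rerouting.
Not reachable from it: the distribution center surcharge, the order backlog strike, the forecast shutdown, the port production line stockout, the tier-2 forecast cost overrun, the raw-material order backlog stockout.

the component fleet rerouting, the contract surcharge, the cross-dock fleet shutdown, the forecast bottleneck, the forecast rerouting, the order backlog shutdown, the regional contract cancellation, the tier-1 contract strike, the tier-2 forecast delay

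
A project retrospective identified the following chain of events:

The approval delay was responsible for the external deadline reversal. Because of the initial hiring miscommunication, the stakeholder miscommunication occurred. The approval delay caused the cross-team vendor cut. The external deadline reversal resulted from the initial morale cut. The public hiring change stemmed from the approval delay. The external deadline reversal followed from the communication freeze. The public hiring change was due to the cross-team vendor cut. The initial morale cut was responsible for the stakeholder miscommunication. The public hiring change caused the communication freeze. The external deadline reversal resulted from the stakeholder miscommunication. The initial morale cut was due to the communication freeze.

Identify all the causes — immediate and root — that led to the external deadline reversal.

Immediate causes of the external deadline reversal: the approval delay, the communication freeze, the initial morale cut, the stakeholder miscommunication.
Further upstream: the cross-team vendor cut, the public hiring change, the initial hiring miscommunication.

the approval delay, the communication freeze, the cross-team vendor cut, the initial hiring miscommunication, the initial morale cut, the public hiring change, the stakeholder miscommunication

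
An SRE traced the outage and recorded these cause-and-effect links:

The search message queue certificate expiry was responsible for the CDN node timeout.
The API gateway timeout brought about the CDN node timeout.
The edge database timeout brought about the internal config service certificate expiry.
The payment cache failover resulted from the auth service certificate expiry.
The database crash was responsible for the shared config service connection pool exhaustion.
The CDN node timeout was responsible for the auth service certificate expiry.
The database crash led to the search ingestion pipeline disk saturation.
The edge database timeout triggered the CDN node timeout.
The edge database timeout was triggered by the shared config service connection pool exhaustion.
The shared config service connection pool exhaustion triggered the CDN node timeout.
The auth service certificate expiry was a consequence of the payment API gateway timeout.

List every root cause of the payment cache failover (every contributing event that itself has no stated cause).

the API gateway timeout, the database crash, the payment API gateway timeout, the search message queue certificate expiry

Tracing upstream from the payment cache failover: the payment cache failover ← the auth service certificate expiry ← the CDN node timeout ← the shared config service connection pool exhaustion ← the database crash.
A separate upstream branch: the payment cache failover ← the auth service certificate expiry ← the CDN node timeout ← the search message queue certificate expiry.
A separate upstream branch: the payment cache failover ← the auth service certificate expiry ← the payment API gateway timeout.
A separate upstream branch: the payment cache failover ← the auth service certificate expiry ← the CDN node timeout ← the API gateway timeout.
Each of those chain origins has no stated cause.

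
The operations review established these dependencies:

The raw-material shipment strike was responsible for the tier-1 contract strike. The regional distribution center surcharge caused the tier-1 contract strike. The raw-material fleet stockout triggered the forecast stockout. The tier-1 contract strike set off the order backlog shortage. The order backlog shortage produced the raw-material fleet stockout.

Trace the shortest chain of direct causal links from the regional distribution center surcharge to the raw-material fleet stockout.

the regional distribution center surcharge → the tier-1 contract strike → the order backlog shortage → the raw-material fleet stockout

the regional distribution center surcharge → the tier-1 contract strike
the tier-1 contract strike → the order backlog shortage
the order backlog shortage → the raw-material fleet stockout
Length: 3 steps.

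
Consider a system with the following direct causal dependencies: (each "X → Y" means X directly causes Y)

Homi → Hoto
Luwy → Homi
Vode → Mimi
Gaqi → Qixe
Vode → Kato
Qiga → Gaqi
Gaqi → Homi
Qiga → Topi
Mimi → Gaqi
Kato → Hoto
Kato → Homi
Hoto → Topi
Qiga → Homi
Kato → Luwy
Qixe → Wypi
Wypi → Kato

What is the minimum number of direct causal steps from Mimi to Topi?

4

Shortest chain: Mimi → Gaqi → Homi → Hoto → Topi.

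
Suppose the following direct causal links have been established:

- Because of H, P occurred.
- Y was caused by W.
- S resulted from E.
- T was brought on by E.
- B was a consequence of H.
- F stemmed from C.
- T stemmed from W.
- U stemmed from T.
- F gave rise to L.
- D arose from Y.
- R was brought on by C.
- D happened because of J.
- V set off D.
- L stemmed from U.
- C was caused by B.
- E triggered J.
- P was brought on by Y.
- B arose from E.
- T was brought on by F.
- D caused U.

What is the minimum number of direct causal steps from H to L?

Shortest chain: H → B → C → F → L.

4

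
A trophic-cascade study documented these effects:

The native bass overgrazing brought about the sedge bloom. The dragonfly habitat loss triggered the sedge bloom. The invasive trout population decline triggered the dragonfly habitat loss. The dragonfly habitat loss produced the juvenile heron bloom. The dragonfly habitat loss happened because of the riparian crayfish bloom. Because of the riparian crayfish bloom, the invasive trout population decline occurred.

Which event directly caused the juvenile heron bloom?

Upstream contributors include the riparian crayfish bloom, the invasive trout population decline, but only the dragonfly habitat loss feeds directly into the juvenile heron bloom.

the dragonfly habitat loss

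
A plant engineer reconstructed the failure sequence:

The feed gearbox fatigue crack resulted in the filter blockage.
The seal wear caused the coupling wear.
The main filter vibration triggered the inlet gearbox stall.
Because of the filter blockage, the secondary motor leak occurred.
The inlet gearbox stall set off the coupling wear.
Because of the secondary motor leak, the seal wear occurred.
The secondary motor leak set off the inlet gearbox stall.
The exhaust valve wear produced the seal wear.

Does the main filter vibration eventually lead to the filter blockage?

The main filter vibration leads to the inlet gearbox stall, the coupling wear; the filter blockage is not among them.

No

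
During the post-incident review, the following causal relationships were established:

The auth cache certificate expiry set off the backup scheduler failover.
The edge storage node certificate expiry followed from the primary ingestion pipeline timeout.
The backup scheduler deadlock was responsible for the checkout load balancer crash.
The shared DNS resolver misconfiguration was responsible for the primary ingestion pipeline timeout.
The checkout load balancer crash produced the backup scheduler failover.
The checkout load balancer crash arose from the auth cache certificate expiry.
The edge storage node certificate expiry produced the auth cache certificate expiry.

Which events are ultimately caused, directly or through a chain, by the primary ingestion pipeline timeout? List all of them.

Direct effects: the edge storage node certificate expiry.
2 steps out: the auth cache certificate expiry.
3 steps out: the checkout load balancer crash, the backup scheduler failover.
Not reachable from it: the shared DNS resolver misconfiguration, the backup scheduler deadlock.

the auth cache certificate expiry, the backup scheduler failover, the checkout load balancer crash, the edge storage node certificate expiry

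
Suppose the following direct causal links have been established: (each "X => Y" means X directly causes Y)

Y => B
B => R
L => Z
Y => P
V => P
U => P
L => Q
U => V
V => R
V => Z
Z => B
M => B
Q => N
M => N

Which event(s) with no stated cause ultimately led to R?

Tracing upstream from R: R ← B ← Z ← L.
A separate upstream branch: R ← V ← U.
A separate upstream branch: R ← B ← Y.
A separate upstream branch: R ← B ← M.
Each of those chain origins has no stated cause.

L, M, U, Y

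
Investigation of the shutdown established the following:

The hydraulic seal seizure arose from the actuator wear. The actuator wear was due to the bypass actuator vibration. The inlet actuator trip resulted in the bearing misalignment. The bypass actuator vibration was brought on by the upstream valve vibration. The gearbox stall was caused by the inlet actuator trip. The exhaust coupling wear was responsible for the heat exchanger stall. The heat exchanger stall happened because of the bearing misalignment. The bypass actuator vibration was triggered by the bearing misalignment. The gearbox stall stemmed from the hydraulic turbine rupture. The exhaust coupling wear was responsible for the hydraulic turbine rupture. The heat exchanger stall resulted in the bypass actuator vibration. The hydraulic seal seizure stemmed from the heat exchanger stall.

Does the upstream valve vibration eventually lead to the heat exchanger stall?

No

The upstream valve vibration leads to the bypass actuator vibration, the actuator wear, the hydraulic seal seizure; the heat exchanger stall is not among them.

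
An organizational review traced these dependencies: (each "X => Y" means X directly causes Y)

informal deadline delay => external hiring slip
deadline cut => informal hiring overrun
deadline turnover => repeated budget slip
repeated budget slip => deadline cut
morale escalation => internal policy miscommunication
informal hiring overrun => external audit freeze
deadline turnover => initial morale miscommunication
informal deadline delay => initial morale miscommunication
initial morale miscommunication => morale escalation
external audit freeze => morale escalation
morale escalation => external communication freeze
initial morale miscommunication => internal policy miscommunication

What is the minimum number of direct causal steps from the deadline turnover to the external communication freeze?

Shortest chain: the deadline turnover → the initial morale miscommunication → the morale escalation → the external communication freeze.

3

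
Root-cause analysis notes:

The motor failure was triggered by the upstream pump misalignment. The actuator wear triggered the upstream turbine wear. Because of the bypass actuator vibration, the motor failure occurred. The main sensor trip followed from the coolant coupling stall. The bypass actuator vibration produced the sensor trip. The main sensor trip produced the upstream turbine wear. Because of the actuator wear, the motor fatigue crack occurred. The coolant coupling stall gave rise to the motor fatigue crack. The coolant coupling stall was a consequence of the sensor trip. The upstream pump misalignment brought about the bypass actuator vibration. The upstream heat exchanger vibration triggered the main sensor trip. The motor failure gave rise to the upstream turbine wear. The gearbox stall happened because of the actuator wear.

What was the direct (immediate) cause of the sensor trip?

the bypass actuator vibration

Upstream contributors include the upstream pump misalignment, but only the bypass actuator vibration feeds directly into the sensor trip.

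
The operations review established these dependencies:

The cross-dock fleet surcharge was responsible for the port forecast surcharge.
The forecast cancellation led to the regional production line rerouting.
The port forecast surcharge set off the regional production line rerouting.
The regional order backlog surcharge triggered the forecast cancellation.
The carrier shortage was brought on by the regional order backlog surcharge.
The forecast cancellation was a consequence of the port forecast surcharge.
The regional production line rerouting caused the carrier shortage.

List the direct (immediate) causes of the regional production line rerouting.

Upstream contributors include the cross-dock fleet surcharge, the regional order backlog surcharge, but only the forecast cancellation, the port forecast surcharge feed directly into the regional production line rerouting.

the forecast cancellation, the port forecast surcharge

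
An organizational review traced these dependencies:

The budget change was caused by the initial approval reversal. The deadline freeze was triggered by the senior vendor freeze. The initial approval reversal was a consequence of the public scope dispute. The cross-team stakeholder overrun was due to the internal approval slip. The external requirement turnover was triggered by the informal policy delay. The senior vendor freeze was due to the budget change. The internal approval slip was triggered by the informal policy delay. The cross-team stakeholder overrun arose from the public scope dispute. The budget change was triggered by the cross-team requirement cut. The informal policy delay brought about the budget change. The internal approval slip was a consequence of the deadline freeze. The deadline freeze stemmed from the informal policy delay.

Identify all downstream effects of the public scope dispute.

Direct effects: the initial approval reversal, the cross-team stakeholder overrun.
2 steps out: the budget change.
3 steps out: the senior vendor freeze.
4 steps out: the deadline freeze.
5 steps out: the internal approval slip.
Not reachable from it: the informal policy delay, the external requirement turnover, the cross-team requirement cut.

the budget change, the cross-team stakeholder overrun, the deadline freeze, the initial approval reversal, the internal approval slip, the senior vendor freeze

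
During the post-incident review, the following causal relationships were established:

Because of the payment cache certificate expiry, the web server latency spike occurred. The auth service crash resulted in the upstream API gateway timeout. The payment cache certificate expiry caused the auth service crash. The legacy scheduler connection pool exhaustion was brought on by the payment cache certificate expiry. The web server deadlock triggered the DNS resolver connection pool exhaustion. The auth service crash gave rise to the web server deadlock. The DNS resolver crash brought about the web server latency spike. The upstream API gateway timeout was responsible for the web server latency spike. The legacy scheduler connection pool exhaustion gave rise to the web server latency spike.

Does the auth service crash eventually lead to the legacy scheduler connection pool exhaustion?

The auth service crash leads to the web server deadlock, the DNS resolver connection pool exhaustion, the upstream API gateway timeout, the web server latency spike; the legacy scheduler connection pool exhaustion is not among them.

No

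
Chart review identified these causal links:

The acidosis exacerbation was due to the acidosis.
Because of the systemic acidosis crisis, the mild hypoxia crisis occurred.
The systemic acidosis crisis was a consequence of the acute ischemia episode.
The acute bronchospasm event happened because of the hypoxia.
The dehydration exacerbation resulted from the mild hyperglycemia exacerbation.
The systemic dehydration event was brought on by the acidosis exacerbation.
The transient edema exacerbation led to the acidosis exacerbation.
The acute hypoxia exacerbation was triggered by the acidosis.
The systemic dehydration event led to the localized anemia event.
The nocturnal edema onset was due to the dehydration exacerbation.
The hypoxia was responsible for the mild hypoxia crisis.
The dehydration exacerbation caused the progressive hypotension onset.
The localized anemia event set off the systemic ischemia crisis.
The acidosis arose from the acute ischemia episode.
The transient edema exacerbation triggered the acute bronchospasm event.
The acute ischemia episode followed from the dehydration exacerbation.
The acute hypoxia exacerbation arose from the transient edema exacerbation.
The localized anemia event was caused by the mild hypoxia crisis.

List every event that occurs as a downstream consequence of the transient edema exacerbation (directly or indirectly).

the acidosis exacerbation, the acute bronchospasm event, the acute hypoxia exacerbation, the localized anemia event, the systemic dehydration event, the systemic ischemia crisis

Direct effects: the acidosis exacerbation, the acute bronchospasm event, the acute hypoxia exacerbation.
2 steps out: the systemic dehydration event.
3 steps out: the localized anemia event.
4 steps out: the systemic ischemia crisis.
Not reachable from it: the mild hyperglycemia exacerbation, the dehydration exacerbation, the progressive hypotension onset, the hypoxia, the acute ischemia episode, the acidosis, the nocturnal edema onset, the systemic acidosis crisis, the mild hypoxia crisis.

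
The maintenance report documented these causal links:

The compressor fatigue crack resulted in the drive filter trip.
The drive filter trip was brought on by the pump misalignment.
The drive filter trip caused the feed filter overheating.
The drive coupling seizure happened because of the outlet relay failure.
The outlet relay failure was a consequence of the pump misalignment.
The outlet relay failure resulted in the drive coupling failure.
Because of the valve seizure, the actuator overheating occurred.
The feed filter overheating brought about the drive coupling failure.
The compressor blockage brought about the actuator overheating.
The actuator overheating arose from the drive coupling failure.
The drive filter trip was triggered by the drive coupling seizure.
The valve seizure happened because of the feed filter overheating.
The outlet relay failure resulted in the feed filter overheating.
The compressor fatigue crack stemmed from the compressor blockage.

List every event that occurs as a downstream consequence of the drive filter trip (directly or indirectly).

Direct effects: the feed filter overheating.
2 steps out: the valve seizure, the drive coupling failure.
3 steps out: the actuator overheating.
Not reachable from it: the compressor blockage, the pump misalignment, the outlet relay failure, the compressor fatigue crack, the drive coupling seizure.

the actuator overheating, the drive coupling failure, the feed filter overheating, the valve seizure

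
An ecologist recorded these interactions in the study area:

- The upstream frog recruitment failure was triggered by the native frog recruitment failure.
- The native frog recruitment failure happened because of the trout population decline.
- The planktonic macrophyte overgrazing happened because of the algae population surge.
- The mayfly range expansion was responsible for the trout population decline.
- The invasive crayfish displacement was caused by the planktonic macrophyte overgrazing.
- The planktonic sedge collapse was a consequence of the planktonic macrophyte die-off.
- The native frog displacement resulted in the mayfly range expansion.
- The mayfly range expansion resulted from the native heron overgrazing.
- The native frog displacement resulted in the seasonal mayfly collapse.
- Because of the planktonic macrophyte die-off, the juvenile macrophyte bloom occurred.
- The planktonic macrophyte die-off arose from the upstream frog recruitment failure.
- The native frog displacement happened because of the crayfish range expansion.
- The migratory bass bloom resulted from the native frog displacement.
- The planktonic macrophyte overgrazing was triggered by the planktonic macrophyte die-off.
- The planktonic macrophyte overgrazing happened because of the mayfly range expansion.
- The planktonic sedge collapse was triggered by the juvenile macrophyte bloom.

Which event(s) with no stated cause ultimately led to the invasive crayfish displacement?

Tracing upstream from the invasive crayfish displacement: the invasive crayfish displacement ← the planktonic macrophyte overgrazing ← the algae population surge.
A separate upstream branch: the invasive crayfish displacement ← the planktonic macrophyte overgrazing ← the mayfly range expansion ← the native heron overgrazing.
A separate upstream branch: the invasive crayfish displacement ← the planktonic macrophyte overgrazing ← the mayfly range expansion ← the native frog displacement ← the crayfish range expansion.
Each of those chain origins has no stated cause.

the algae population surge, the crayfish range expansion, the native heron overgrazing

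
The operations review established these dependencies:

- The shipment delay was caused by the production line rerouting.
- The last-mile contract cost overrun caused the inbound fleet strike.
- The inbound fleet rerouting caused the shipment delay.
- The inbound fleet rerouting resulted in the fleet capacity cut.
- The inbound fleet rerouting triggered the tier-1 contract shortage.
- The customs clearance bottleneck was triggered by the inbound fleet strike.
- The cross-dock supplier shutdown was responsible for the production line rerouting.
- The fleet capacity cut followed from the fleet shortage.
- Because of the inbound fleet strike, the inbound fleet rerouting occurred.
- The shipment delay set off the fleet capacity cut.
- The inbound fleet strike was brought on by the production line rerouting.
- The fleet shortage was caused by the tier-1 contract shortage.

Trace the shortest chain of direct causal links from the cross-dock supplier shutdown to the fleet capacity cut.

the cross-dock supplier shutdown → the production line rerouting
the production line rerouting → the shipment delay
the shipment delay → the fleet capacity cut
Length: 3 steps.

the cross-dock supplier shutdown → the production line rerouting → the shipment delay → the fleet capacity cut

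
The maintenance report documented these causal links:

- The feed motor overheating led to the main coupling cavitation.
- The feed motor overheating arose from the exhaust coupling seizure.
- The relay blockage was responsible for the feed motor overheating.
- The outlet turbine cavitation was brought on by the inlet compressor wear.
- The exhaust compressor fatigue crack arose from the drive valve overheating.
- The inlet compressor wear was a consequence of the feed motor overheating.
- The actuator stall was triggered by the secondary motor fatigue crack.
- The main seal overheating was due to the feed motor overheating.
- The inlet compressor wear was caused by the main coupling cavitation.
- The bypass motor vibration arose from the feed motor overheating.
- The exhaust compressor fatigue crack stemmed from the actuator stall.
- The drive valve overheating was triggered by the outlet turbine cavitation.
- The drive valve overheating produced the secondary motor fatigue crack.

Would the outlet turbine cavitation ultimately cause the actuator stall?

Yes

There is a causal chain: the outlet turbine cavitation → the drive valve overheating → the secondary motor fatigue crack → the actuator stall.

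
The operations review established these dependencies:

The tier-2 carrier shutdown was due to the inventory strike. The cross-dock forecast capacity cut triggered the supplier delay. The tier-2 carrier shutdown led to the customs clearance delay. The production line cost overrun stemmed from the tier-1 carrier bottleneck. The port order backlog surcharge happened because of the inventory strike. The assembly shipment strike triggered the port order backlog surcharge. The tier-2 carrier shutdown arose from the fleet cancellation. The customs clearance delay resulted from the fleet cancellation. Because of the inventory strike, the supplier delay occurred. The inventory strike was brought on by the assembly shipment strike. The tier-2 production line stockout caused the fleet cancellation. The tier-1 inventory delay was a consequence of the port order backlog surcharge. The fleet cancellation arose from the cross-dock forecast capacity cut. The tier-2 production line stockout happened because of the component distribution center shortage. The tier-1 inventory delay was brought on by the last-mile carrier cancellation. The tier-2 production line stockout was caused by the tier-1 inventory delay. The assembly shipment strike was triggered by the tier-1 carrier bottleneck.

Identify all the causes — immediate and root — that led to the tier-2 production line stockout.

Immediate causes of the tier-2 production line stockout: the tier-1 inventory delay, the component distribution center shortage.
Further upstream: the tier-1 carrier bottleneck, the assembly shipment strike, the inventory strike, the last-mile carrier cancellation, the port order backlog surcharge.

the assembly shipment strike, the component distribution center shortage, the inventory strike, the last-mile carrier cancellation, the port order backlog surcharge, the tier-1 carrier bottleneck, the tier-1 inventory delay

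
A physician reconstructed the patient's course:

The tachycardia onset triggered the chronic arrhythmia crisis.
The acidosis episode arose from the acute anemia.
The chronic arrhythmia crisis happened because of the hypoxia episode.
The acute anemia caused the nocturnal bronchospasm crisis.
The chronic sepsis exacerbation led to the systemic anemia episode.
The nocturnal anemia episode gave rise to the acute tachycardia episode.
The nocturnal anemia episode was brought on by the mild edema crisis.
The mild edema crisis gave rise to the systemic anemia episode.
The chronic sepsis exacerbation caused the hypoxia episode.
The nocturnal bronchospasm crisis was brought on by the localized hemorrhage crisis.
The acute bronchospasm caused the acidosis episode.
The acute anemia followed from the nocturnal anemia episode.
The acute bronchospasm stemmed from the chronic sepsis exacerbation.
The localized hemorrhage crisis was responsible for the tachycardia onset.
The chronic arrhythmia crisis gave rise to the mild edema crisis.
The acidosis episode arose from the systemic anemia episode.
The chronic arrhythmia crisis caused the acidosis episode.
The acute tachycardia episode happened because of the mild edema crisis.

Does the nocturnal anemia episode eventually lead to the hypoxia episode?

No

The nocturnal anemia episode leads to the acute anemia, the acute tachycardia episode, the acidosis episode, the nocturnal bronchospasm crisis; the hypoxia episode is not among them.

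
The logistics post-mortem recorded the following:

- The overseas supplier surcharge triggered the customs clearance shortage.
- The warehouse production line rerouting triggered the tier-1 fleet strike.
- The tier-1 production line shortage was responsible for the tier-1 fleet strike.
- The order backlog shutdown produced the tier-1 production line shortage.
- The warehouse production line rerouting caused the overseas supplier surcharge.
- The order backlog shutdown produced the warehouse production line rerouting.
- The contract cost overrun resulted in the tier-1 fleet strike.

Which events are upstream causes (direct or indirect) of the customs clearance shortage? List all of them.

Immediate cause of the customs clearance shortage: the overseas supplier surcharge.
Further upstream: the order backlog shutdown, the warehouse production line rerouting.

the order backlog shutdown, the overseas supplier surcharge, the warehouse production line rerouting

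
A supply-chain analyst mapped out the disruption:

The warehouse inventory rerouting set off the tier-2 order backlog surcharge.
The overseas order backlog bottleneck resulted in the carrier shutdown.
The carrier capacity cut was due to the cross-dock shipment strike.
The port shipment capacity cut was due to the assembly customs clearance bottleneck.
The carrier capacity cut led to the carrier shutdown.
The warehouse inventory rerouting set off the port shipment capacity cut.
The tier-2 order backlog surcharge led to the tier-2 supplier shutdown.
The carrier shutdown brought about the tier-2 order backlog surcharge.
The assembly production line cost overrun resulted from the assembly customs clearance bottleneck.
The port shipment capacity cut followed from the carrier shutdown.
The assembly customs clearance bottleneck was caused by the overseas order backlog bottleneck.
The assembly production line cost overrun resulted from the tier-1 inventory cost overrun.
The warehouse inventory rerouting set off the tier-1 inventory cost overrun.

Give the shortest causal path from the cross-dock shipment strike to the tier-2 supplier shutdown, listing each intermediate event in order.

the cross-dock shipment strike → the carrier capacity cut → the carrier shutdown → the tier-2 order backlog surcharge → the tier-2 supplier shutdown

the cross-dock shipment strike → the carrier capacity cut
the carrier capacity cut → the carrier shutdown
the carrier shutdown → the tier-2 order backlog surcharge
the tier-2 order backlog surcharge → the tier-2 supplier shutdown
Length: 4 steps.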